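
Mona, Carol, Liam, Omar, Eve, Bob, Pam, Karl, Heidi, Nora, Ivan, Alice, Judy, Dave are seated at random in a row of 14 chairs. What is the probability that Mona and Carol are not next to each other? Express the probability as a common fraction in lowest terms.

There are 14! = 87178291200 arrangements.
Arrangements with Mona and Carol adjacent: 2·13! = 12454041600.
So not adjacent: 87178291200 − 12454041600 = 74724249600, probability 74724249600/87178291200 = 6/7.

6/7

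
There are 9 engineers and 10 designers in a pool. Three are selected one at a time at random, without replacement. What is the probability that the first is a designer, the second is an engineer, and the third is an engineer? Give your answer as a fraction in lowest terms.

40/323

Multiply the conditional probabilities at each draw: 10/19 · 9/18 · 8/17 = 720/5814 = 40/323.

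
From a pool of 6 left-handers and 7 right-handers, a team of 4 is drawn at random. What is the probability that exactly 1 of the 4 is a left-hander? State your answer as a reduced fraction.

Total number of selections: C(13,4) = 715.
Selections with exactly 1 left-hander: choose 1 of the 6 left-handers and 3 of the 7 right-handers, C(6,1)·C(7,3) = 6·35 = 210.
Probability = 210/715 = 42/143.

42/143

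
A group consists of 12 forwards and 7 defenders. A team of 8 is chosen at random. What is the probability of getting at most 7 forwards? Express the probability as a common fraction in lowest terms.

There are C(19,8) = 75582 ways to choose the 8.
The complement is exactly 8 forwards: C(12,8)·C(7,0) = 495.
Probability = 1 − 495/75582 = 75087/75582 = 8343/8398.

8343/8398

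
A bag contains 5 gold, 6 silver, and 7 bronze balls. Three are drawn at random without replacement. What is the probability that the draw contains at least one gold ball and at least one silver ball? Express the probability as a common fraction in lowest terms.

There are C(18,3) = 816 possible draws.
By inclusion-exclusion on the complements, draws missing all gold or all silver: C(13,3) + C(12,3) − C(7,3) = 286 + 220 − 35 = 471.
So draws with at least one of each: 816 − 471 = 345, probability 345/816 = 115/272.

115/272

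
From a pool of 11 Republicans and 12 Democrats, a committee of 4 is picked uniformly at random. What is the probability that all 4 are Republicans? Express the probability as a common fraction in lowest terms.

There are C(23,4) = 8855 possible selections.
Selections with all Republicans: C(11,4) = 330.
Probability = 330/8855 = 6/161.

6/161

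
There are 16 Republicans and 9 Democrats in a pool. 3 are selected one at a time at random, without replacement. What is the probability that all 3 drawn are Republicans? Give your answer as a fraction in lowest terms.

Multiply the conditional probabilities at each draw: 16/25 · 15/24 · 14/23 = 3360/13800 = 28/115.

28/115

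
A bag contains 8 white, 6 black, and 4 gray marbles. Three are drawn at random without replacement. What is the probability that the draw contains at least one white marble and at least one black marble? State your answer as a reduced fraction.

There are C(18,3) = 816 possible draws.
By inclusion-exclusion on the complements, draws missing all white or all black: C(10,3) + C(12,3) − C(4,3) = 120 + 220 − 4 = 336.
So draws with at least one of each: 816 − 336 = 480, probability 480/816 = 10/17.

10/17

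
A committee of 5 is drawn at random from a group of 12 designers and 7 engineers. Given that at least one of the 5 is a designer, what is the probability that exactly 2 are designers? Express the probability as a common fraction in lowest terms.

770/3869

Work in counts. Selections with at least one designer: C(19,5) − C(7,5) = 11628 − 21 = 11607.
Of those, selections where exactly 2 are designers: C(12,2)·C(7,3) = 66·35 = 2310.
Conditional probability = 2310/11607 = 770/3869.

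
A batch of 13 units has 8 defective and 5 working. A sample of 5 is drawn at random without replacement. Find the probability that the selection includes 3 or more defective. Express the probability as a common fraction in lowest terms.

322/429

There are C(13,5) = 1287 ways to choose the 5.
Favorable selections (3 or more defective): C(8,3)·C(5,2) + C(8,4)·C(5,1) + C(8,5)·C(5,0) = 560 + 350 + 56 = 966.
Probability = 966/1287 = 322/429.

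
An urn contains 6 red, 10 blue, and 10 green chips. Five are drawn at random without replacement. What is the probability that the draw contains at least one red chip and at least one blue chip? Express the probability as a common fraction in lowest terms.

There are C(26,5) = 65780 possible draws.
By inclusion-exclusion on the complements, draws missing all red or all blue: C(20,5) + C(16,5) − C(10,5) = 15504 + 4368 − 252 = 19620.
So draws with at least one of each: 65780 − 19620 = 46160, probability 46160/65780 = 2308/3289.

2308/3289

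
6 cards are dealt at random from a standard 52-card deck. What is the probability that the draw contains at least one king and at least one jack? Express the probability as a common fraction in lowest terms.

718637/5089630

There are C(52,6) = 20358520 possible draws.
By inclusion-exclusion on the complements, draws missing all kings or all jacks: C(48,6) + C(48,6) − C(44,6) = 12271512 + 12271512 − 7059052 = 17483972.
So draws with at least one of each: 20358520 − 17483972 = 2874548, probability 2874548/20358520 = 718637/5089630.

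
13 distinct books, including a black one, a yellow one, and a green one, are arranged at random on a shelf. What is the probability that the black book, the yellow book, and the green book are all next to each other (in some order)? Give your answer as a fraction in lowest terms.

There are 13! = 6227020800 arrangements.
Treat the three as one block: 11! placements × 3! orders within the block = 39916800·6 = 239500800.
Probability = 239500800/6227020800 = 1/26.

1/26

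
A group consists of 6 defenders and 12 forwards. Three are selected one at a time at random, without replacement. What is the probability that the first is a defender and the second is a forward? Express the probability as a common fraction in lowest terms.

Multiply the conditional probabilities at each draw: 6/18 · 12/17 = 72/306 = 4/17.

4/17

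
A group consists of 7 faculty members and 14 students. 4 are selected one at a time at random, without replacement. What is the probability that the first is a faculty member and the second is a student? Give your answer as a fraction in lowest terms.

7/30

Multiply the conditional probabilities at each draw: 7/21 · 14/20 = 98/420 = 7/30.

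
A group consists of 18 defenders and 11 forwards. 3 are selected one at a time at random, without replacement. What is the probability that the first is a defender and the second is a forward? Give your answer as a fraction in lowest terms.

Multiply the conditional probabilities at each draw: 18/29 · 11/28 = 198/812 = 99/406.

99/406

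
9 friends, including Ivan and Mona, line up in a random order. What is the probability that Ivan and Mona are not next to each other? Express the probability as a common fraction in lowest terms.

7/9

There are 9! = 362880 arrangements.
Arrangements with Ivan and Mona adjacent: 2·8! = 80640.
So not adjacent: 362880 − 80640 = 282240, probability 282240/362880 = 7/9.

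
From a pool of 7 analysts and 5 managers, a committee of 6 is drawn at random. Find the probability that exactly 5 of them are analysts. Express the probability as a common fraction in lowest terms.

There are C(12,6) = 924 ways to choose 6 from 12.
Selections with exactly 5 analysts: choose 5 of the 7 analysts and 1 of the 5 managers, C(7,5)·C(5,1) = 21·5 = 105.
Probability = 105/924 = 5/44.

5/44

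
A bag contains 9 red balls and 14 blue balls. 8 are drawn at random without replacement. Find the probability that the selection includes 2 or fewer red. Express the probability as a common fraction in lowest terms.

4303/14858

Total selections: C(23,8) = 490314.
Favorable selections (2 or fewer red): C(9,0)·C(14,8) + C(9,1)·C(14,7) + C(9,2)·C(14,6) = 3003 + 30888 + 108108 = 141999.
Probability = 141999/490314 = 4303/14858.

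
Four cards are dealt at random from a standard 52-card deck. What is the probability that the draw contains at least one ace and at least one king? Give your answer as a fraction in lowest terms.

There are C(52,4) = 270725 possible draws.
By inclusion-exclusion on the complements, draws missing all aces or all kings: C(48,4) + C(48,4) − C(44,4) = 194580 + 194580 − 135751 = 253409.
So draws with at least one of each: 270725 − 253409 = 17316, probability 17316/270725 = 1332/20825.

1332/20825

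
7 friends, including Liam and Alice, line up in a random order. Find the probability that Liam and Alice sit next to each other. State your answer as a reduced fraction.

There are 7! = 5040 arrangements.
Treat Liam and Alice as a block: 6! arrangements of the blocks × 2 orders within the block = 2·720 = 1440.
Probability = 1440/5040 = 2/7.

2/7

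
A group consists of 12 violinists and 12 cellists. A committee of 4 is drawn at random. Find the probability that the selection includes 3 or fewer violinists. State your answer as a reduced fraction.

307/322

There are C(24,4) = 10626 ways to choose the 4.
The complement is exactly 4 violinists: C(12,4)·C(12,0) = 495.
Probability = 1 − 495/10626 = 10131/10626 = 307/322.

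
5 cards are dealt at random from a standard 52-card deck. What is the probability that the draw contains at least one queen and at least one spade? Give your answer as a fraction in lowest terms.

There are C(52,5) = 2598960 possible draws.
By inclusion-exclusion on the complements, draws missing all queens or all spades: C(48,5) + C(39,5) − C(36,5) = 1712304 + 575757 − 376992 = 1911069.
So draws with at least one of each: 2598960 − 1911069 = 687891, probability 687891/2598960 = 229297/866320.

229297/866320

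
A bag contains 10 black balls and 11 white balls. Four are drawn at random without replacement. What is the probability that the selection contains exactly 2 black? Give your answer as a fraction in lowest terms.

55/133

Total number of selections: C(21,4) = 5985.
Selections with exactly 2 black: choose 2 of the 10 black and 2 of the 11 white, C(10,2)·C(11,2) = 45·55 = 2475.
Probability = 2475/5985 = 55/133.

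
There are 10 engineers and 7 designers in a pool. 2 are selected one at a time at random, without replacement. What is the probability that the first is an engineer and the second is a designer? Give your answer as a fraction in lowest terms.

Multiply the conditional probabilities at each draw: 10/17 · 7/16 = 70/272 = 35/136.

35/136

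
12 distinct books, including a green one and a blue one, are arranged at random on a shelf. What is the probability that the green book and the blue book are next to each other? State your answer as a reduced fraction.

1/6

There are 12! = 479001600 arrangements.
Treat the green book and the blue book as a block: 11! arrangements of the blocks × 2 orders within the block = 2·39916800 = 79833600.
Probability = 79833600/479001600 = 1/6.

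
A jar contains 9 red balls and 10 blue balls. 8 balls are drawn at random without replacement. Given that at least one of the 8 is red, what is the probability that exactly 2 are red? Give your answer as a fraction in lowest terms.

120/1199

Work in counts. Selections with at least one red: C(19,8) − C(10,8) = 75582 − 45 = 75537.
Of those, selections where exactly 2 are red: C(9,2)·C(10,6) = 36·210 = 7560.
Conditional probability = 7560/75537 = 120/1199.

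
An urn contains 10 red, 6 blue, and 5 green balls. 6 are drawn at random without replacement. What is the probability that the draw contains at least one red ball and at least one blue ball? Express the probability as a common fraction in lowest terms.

6971/7752

There are C(21,6) = 54264 possible draws.
By inclusion-exclusion on the complements, draws missing all red or all blue: C(11,6) + C(15,6) − C(5,6) = 462 + 5005 − 0 = 5467.
So draws with at least one of each: 54264 − 5467 = 48797, probability 48797/54264 = 6971/7752.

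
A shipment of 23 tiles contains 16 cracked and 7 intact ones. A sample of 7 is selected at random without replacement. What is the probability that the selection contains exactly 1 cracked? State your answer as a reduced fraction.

The sample space is all 7-subsets of the 23: C(23,7) = 245157.
Selections with exactly 1 cracked: choose 1 of the 16 cracked and 6 of the 7 intact, C(16,1)·C(7,6) = 16·7 = 112.
Probability = 112/245157.

112/245157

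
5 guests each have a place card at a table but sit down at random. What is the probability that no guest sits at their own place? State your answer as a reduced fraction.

11/30

There are 5! = 120 seatings.
By inclusion-exclusion, seatings with no fixed points: C(5,0)·5! − C(5,1)·4! + C(5,2)·3! − C(5,3)·2! + C(5,4)·1! − C(5,5)·0! = 44.
Probability = 44/120 = 11/30.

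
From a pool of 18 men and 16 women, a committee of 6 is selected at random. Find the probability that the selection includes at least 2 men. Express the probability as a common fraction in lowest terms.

9252/9889

There are C(34,6) = 1344904 ways to choose the 6.
Count the complement (fewer than 2 men): C(18,0)·C(16,6) + C(18,1)·C(16,5) = 8008 + 78624 = 86632.
Probability = 1 − 86632/1344904 = 1258272/1344904 = 9252/9889.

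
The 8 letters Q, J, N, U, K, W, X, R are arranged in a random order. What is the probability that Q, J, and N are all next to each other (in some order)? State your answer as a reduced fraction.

3/28

There are 8! = 40320 arrangements.
Treat the three as one block: 6! placements × 3! orders within the block = 720·6 = 4320.
Probability = 4320/40320 = 3/28.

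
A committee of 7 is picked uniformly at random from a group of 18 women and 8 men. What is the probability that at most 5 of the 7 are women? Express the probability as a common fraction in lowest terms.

4591/6325

Total selections: C(26,7) = 657800.
Favorable selections (at most 5 women): C(18,0)·C(8,7) + C(18,1)·C(8,6) + C(18,2)·C(8,5) + C(18,3)·C(8,4) + C(18,4)·C(8,3) + C(18,5)·C(8,2) = 8 + 504 + 8568 + 57120 + 171360 + 239904 = 477464.
Probability = 477464/657800 = 4591/6325.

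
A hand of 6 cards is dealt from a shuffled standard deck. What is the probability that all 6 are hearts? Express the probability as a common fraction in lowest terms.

There are C(52,6) = 20358520 possible 6-card hands.
Hands that are all hearts: C(13,6) = 1716.
Probability = 1716/20358520 = 33/391510.

33/391510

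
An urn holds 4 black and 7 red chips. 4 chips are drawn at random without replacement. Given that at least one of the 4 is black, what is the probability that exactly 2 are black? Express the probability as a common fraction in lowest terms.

Work in counts. Selections with at least one black: C(11,4) − C(7,4) = 330 − 35 = 295.
Of those, selections where exactly 2 are black: C(4,2)·C(7,2) = 6·21 = 126.
Conditional probability = 126/295.

126/295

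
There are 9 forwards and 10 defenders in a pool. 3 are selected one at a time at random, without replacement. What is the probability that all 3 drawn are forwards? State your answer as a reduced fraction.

Multiply the conditional probabilities at each draw: 9/19 · 8/18 · 7/17 = 504/5814 = 28/323.

28/323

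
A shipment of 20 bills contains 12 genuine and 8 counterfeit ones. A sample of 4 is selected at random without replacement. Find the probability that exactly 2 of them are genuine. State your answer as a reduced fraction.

616/1615

There are C(20,4) = 4845 ways to choose 4 from 20.
Selections with exactly 2 genuine: choose 2 of the 12 genuine and 2 of the 8 counterfeit, C(12,2)·C(8,2) = 66·28 = 1848.
Probability = 1848/4845 = 616/1615.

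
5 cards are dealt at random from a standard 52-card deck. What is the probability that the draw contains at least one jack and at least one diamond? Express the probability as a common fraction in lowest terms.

229297/866320

There are C(52,5) = 2598960 possible draws.
By inclusion-exclusion on the complements, draws missing all jacks or all diamonds: C(48,5) + C(39,5) − C(36,5) = 1712304 + 575757 − 376992 = 1911069.
So draws with at least one of each: 2598960 − 1911069 = 687891, probability 687891/2598960 = 229297/866320.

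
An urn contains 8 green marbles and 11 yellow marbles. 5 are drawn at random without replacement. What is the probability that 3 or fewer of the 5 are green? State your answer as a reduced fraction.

5401/5814

There are C(19,5) = 11628 ways to choose the 5.
Count the complement (more than 3 green): C(8,4)·C(11,1) + C(8,5)·C(11,0) = 770 + 56 = 826.
Probability = 1 − 826/11628 = 10802/11628 = 5401/5814.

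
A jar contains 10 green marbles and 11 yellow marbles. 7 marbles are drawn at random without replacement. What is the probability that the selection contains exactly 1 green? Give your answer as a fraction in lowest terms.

77/1938

The sample space is all 7-subsets of the 21: C(21,7) = 116280.
Selections with exactly 1 green: choose 1 of the 10 green and 6 of the 11 yellow, C(10,1)·C(11,6) = 10·462 = 4620.
Probability = 4620/116280 = 77/1938.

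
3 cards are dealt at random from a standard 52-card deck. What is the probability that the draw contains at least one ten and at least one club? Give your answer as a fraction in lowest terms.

There are C(52,3) = 22100 possible draws.
By inclusion-exclusion on the complements, draws missing all tens or all clubs: C(48,3) + C(39,3) − C(36,3) = 17296 + 9139 − 7140 = 19295.
So draws with at least one of each: 22100 − 19295 = 2805, probability 2805/22100 = 33/260.

33/260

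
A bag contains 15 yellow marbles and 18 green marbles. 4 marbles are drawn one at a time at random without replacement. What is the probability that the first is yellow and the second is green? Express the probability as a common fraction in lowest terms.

Multiply the conditional probabilities at each draw: 15/33 · 18/32 = 270/1056 = 45/176.

45/176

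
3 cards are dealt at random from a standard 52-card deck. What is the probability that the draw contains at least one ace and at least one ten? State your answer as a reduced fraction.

There are C(52,3) = 22100 possible draws.
By inclusion-exclusion on the complements, draws missing all aces or all tens: C(48,3) + C(48,3) − C(44,3) = 17296 + 17296 − 13244 = 21348.
So draws with at least one of each: 22100 − 21348 = 752, probability 752/22100 = 188/5525.

188/5525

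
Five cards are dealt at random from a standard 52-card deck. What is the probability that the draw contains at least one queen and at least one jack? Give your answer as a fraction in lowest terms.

6509/64974

There are C(52,5) = 2598960 possible draws.
By inclusion-exclusion on the complements, draws missing all queens or all jacks: C(48,5) + C(48,5) − C(44,5) = 1712304 + 1712304 − 1086008 = 2338600.
So draws with at least one of each: 2598960 − 2338600 = 260360, probability 260360/2598960 = 6509/64974.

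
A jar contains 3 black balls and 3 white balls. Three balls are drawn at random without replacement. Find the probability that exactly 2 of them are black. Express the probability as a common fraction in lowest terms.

The sample space is all 3-subsets of the 6: C(6,3) = 20.
Selections with exactly 2 black: choose 2 of the 3 black and 1 of the 3 white, C(3,2)·C(3,1) = 3·3 = 9.
Probability = 9/20.

9/20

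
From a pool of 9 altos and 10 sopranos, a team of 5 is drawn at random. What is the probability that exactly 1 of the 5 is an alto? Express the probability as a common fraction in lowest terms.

105/646

There are C(19,5) = 11628 ways to choose 5 from 19.
Selections with exactly 1 alto: choose 1 of the 9 altos and 4 of the 10 sopranos, C(9,1)·C(10,4) = 9·210 = 1890.
Probability = 1890/11628 = 105/646.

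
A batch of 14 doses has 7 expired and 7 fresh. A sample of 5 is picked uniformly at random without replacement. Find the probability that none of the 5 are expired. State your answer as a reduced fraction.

There are C(14,5) = 2002 possible selections.
Selections with no expired (all fresh): C(7,5) = 21.
Probability = 21/2002 = 3/286.

3/286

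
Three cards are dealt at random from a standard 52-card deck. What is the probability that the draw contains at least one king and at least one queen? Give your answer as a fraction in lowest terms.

There are C(52,3) = 22100 possible draws.
By inclusion-exclusion on the complements, draws missing all kings or all queens: C(48,3) + C(48,3) − C(44,3) = 17296 + 17296 − 13244 = 21348.
So draws with at least one of each: 22100 − 21348 = 752, probability 752/22100 = 188/5525.

188/5525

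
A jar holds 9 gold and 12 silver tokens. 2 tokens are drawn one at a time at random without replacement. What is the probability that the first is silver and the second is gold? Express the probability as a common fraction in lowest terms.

9/35

Multiply the conditional probabilities at each draw: 12/21 · 9/20 = 108/420 = 9/35.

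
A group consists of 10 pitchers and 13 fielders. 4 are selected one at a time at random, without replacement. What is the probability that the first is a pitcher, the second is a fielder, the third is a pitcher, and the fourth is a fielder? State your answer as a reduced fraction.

Multiply the conditional probabilities at each draw: 10/23 · 13/22 · 9/21 · 12/20 = 14040/212520 = 117/1771.

117/1771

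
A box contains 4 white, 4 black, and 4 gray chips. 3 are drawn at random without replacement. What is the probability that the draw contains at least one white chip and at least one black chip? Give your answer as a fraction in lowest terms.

28/55

There are C(12,3) = 220 possible draws.
By inclusion-exclusion on the complements, draws missing all white or all black: C(8,3) + C(8,3) − C(4,3) = 56 + 56 − 4 = 108.
So draws with at least one of each: 220 − 108 = 112, probability 112/220 = 28/55.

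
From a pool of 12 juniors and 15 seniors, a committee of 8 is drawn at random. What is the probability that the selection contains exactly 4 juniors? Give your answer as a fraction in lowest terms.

7/23

The sample space is all 8-subsets of the 27: C(27,8) = 2220075.
Selections with exactly 4 juniors: choose 4 of the 12 juniors and 4 of the 15 seniors, C(12,4)·C(15,4) = 495·1365 = 675675.
Probability = 675675/2220075 = 7/23.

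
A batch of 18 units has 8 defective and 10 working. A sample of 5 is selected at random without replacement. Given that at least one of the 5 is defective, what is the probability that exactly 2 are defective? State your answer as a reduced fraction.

40/99

Work in counts. Selections with at least one defective: C(18,5) − C(10,5) = 8568 − 252 = 8316.
Of those, selections where exactly 2 are defective: C(8,2)·C(10,3) = 28·120 = 3360.
Conditional probability = 3360/8316 = 40/99.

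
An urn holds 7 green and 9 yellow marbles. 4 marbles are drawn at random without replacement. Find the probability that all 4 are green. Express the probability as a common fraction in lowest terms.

1/52

There are C(16,4) = 1820 possible selections.
Selections with all green: C(7,4) = 35.
Probability = 35/1820 = 1/52.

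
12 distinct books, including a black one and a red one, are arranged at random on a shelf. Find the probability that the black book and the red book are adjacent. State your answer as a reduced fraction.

1/6

There are 12! = 479001600 arrangements.
Treat the black book and the red book as a block: 11! arrangements of the blocks × 2 orders within the block = 2·39916800 = 79833600.
Probability = 79833600/479001600 = 1/6.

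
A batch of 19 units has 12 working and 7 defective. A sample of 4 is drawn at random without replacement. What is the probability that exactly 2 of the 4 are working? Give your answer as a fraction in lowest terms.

The sample space is all 4-subsets of the 19: C(19,4) = 3876.
Selections with exactly 2 working: choose 2 of the 12 working and 2 of the 7 defective, C(12,2)·C(7,2) = 66·21 = 1386.
Probability = 1386/3876 = 231/646.

231/646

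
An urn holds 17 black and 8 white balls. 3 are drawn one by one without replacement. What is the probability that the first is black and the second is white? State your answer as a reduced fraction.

Multiply the conditional probabilities at each draw: 17/25 · 8/24 = 136/600 = 17/75.

17/75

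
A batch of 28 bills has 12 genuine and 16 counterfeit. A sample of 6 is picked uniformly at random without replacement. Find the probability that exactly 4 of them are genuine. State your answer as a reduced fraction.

The sample space is all 6-subsets of the 28: C(28,6) = 376740.
Selections with exactly 4 genuine: choose 4 of the 12 genuine and 2 of the 16 counterfeit, C(12,4)·C(16,2) = 495·120 = 59400.
Probability = 59400/376740 = 330/2093.

330/2093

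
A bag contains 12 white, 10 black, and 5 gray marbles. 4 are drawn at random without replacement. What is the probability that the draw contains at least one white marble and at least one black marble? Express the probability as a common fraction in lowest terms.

1381/1755

There are C(27,4) = 17550 possible draws.
By inclusion-exclusion on the complements, draws missing all white or all black: C(15,4) + C(17,4) − C(5,4) = 1365 + 2380 − 5 = 3740.
So draws with at least one of each: 17550 − 3740 = 13810, probability 13810/17550 = 1381/1755.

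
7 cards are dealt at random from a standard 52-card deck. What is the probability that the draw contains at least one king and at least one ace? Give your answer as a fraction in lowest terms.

There are C(52,7) = 133784560 possible draws.
By inclusion-exclusion on the complements, draws missing all kings or all aces: C(48,7) + C(48,7) − C(44,7) = 73629072 + 73629072 − 38320568 = 108937576.
So draws with at least one of each: 133784560 − 108937576 = 24846984, probability 24846984/133784560 = 3105873/16723070.

3105873/16723070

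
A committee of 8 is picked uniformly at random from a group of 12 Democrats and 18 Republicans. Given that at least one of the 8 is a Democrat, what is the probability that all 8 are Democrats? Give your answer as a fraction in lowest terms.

Work in counts. Selections with at least one Democrat: C(30,8) − C(18,8) = 5852925 − 43758 = 5809167.
Of those, selections where all 8 are Democrats: C(12,8) = 495.
Conditional probability = 495/5809167 = 55/645463.

55/645463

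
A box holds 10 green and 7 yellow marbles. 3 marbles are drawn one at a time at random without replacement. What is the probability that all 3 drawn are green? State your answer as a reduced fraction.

Multiply the conditional probabilities at each draw: 10/17 · 9/16 · 8/15 = 720/4080 = 3/17.

3/17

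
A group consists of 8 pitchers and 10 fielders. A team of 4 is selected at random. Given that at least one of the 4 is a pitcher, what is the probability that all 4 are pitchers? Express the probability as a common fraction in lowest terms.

7/285

Work in counts. Selections with at least one pitcher: C(18,4) − C(10,4) = 3060 − 210 = 2850.
Of those, selections where all 4 are pitchers: C(8,4) = 70.
Conditional probability = 70/2850 = 7/285.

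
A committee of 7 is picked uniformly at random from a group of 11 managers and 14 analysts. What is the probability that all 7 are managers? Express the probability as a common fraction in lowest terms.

3/4370

There are C(25,7) = 480700 possible selections.
Selections with all managers: C(11,7) = 330.
Probability = 330/480700 = 3/4370.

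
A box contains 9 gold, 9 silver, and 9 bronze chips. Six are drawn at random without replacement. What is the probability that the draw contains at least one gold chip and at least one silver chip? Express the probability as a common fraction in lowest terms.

There are C(27,6) = 296010 possible draws.
By inclusion-exclusion on the complements, draws missing all gold or all silver: C(18,6) + C(18,6) − C(9,6) = 18564 + 18564 − 84 = 37044.
So draws with at least one of each: 296010 − 37044 = 258966, probability 258966/296010 = 14387/16445.

14387/16445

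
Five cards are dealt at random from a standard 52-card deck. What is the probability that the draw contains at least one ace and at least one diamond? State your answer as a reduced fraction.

There are C(52,5) = 2598960 possible draws.
By inclusion-exclusion on the complements, draws missing all aces or all diamonds: C(48,5) + C(39,5) − C(36,5) = 1712304 + 575757 − 376992 = 1911069.
So draws with at least one of each: 2598960 − 1911069 = 687891, probability 687891/2598960 = 229297/866320.

229297/866320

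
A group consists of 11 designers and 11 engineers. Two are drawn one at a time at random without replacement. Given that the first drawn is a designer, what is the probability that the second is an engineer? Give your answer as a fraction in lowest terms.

11/21

After removing one designer, 21 remain: 10 designers and 11 engineers.
So the probability the next is an engineer is 11/21.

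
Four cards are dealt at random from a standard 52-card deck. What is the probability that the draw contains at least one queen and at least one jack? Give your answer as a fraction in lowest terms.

1332/20825

There are C(52,4) = 270725 possible draws.
By inclusion-exclusion on the complements, draws missing all queens or all jacks: C(48,4) + C(48,4) − C(44,4) = 194580 + 194580 − 135751 = 253409.
So draws with at least one of each: 270725 − 253409 = 17316, probability 17316/270725 = 1332/20825.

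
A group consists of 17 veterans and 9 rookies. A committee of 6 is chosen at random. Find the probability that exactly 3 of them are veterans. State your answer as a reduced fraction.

Total number of selections: C(26,6) = 230230.
Selections with exactly 3 veterans: choose 3 of the 17 veterans and 3 of the 9 rookies, C(17,3)·C(9,3) = 680·84 = 57120.
Probability = 57120/230230 = 816/3289.

816/3289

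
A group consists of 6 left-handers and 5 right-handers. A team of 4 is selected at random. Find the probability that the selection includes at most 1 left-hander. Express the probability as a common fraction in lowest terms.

Total selections: C(11,4) = 330.
Favorable selections (at most 1 left-hander): C(6,0)·C(5,4) + C(6,1)·C(5,3) = 5 + 60 = 65.
Probability = 65/330 = 13/66.

13/66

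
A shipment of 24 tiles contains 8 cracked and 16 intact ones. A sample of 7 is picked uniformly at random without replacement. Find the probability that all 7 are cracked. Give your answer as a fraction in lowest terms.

1/43263

There are C(24,7) = 346104 possible selections.
Selections with all cracked: C(8,7) = 8.
Probability = 8/346104 = 1/43263.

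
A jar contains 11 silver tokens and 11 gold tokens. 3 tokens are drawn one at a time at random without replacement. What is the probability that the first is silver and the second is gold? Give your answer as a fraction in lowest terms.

Multiply the conditional probabilities at each draw: 11/22 · 11/21 = 121/462 = 11/42.

11/42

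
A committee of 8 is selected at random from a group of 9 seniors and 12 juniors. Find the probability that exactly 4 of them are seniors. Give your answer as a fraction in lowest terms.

The sample space is all 8-subsets of the 21: C(21,8) = 203490.
Selections with exactly 4 seniors: choose 4 of the 9 seniors and 4 of the 12 juniors, C(9,4)·C(12,4) = 126·495 = 62370.
Probability = 62370/203490 = 99/323.

99/323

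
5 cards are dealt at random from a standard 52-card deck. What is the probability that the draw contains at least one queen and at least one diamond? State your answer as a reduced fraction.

229297/866320

There are C(52,5) = 2598960 possible draws.
By inclusion-exclusion on the complements, draws missing all queens or all diamonds: C(48,5) + C(39,5) − C(36,5) = 1712304 + 575757 − 376992 = 1911069.
So draws with at least one of each: 2598960 − 1911069 = 687891, probability 687891/2598960 = 229297/866320.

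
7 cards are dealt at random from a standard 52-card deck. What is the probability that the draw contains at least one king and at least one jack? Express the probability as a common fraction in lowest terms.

There are C(52,7) = 133784560 possible draws.
By inclusion-exclusion on the complements, draws missing all kings or all jacks: C(48,7) + C(48,7) − C(44,7) = 73629072 + 73629072 − 38320568 = 108937576.
So draws with at least one of each: 133784560 − 108937576 = 24846984, probability 24846984/133784560 = 3105873/16723070.

3105873/16723070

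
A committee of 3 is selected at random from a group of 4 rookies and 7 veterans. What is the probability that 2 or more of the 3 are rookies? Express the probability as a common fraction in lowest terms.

46/165

Total selections: C(11,3) = 165.
Favorable selections (2 or more rookies): C(4,2)·C(7,1) + C(4,3)·C(7,0) = 42 + 4 = 46.
Probability = 46/165.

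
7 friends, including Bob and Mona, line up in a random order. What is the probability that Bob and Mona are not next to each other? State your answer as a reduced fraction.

There are 7! = 5040 arrangements.
Arrangements with Bob and Mona adjacent: 2·6! = 1440.
So not adjacent: 5040 − 1440 = 3600, probability 3600/5040 = 5/7.

5/7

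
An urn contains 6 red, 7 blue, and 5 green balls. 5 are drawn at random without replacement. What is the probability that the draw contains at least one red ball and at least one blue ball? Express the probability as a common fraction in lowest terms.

1045/1224

There are C(18,5) = 8568 possible draws.
By inclusion-exclusion on the complements, draws missing all red or all blue: C(12,5) + C(11,5) − C(5,5) = 792 + 462 − 1 = 1253.
So draws with at least one of each: 8568 − 1253 = 7315, probability 7315/8568 = 1045/1224.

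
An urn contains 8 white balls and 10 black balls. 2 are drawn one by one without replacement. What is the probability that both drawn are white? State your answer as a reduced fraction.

Multiply the conditional probabilities at each draw: 8/18 · 7/17 = 56/306 = 28/153.

28/153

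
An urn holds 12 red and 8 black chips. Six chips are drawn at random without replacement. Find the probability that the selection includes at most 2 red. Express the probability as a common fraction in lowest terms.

7/51

Total selections: C(20,6) = 38760.
Favorable selections (at most 2 red): C(12,0)·C(8,6) + C(12,1)·C(8,5) + C(12,2)·C(8,4) = 28 + 672 + 4620 = 5320.
Probability = 5320/38760 = 7/51.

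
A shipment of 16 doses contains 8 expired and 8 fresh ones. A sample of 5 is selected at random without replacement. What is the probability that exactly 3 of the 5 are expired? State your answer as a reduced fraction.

There are C(16,5) = 4368 ways to choose 5 from 16.
Selections with exactly 3 expired: choose 3 of the 8 expired and 2 of the 8 fresh, C(8,3)·C(8,2) = 56·28 = 1568.
Probability = 1568/4368 = 14/39.

14/39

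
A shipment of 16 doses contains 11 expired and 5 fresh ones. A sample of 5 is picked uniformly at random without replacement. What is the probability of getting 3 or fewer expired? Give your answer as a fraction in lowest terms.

Total selections: C(16,5) = 4368.
Count the complement (more than 3 expired): C(11,4)·C(5,1) + C(11,5)·C(5,0) = 1650 + 462 = 2112.
Probability = 1 − 2112/4368 = 2256/4368 = 47/91.

47/91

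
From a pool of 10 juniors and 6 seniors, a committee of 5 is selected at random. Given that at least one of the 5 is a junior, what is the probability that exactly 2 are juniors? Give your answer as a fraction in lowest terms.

150/727

Work in counts. Selections with at least one junior: C(16,5) − C(6,5) = 4368 − 6 = 4362.
Of those, selections where exactly 2 are juniors: C(10,2)·C(6,3) = 45·20 = 900.
Conditional probability = 900/4362 = 150/727.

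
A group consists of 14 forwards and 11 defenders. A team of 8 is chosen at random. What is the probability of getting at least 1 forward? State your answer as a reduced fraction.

6554/6555

Total selections: C(25,8) = 1081575.
Favorable selections (at least 1 forward): C(14,1)·C(11,7) + C(14,2)·C(11,6) + C(14,3)·C(11,5) + C(14,4)·C(11,4) + C(14,5)·C(11,3) + C(14,6)·C(11,2) + C(14,7)·C(11,1) + C(14,8)·C(11,0) = 4620 + 42042 + 168168 + 330330 + 330330 + 165165 + 37752 + 3003 = 1081410.
Probability = 1081410/1081575 = 6554/6555.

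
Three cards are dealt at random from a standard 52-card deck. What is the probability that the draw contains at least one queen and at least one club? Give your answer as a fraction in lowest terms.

There are C(52,3) = 22100 possible draws.
By inclusion-exclusion on the complements, draws missing all queens or all clubs: C(48,3) + C(39,3) − C(36,3) = 17296 + 9139 − 7140 = 19295.
So draws with at least one of each: 22100 − 19295 = 2805, probability 2805/22100 = 33/260.

33/260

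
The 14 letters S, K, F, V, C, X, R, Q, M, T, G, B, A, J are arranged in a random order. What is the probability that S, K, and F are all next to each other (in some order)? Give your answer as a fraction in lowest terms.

3/91

There are 14! = 87178291200 arrangements.
Treat the three as one block: 12! placements × 3! orders within the block = 479001600·6 = 2874009600.
Probability = 2874009600/87178291200 = 3/91.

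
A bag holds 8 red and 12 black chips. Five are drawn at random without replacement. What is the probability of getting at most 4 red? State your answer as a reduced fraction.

1931/1938

There are C(20,5) = 15504 ways to choose the 5.
Favorable selections (at most 4 red): C(8,0)·C(12,5) + C(8,1)·C(12,4) + C(8,2)·C(12,3) + C(8,3)·C(12,2) + C(8,4)·C(12,1) = 792 + 3960 + 6160 + 3696 + 840 = 15448.
Probability = 15448/15504 = 1931/1938.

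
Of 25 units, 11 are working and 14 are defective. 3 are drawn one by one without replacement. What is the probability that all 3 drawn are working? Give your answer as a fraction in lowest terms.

Multiply the conditional probabilities at each draw: 11/25 · 10/24 · 9/23 = 990/13800 = 33/460.

33/460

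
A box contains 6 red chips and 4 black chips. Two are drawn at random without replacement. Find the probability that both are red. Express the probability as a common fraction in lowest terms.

There are C(10,2) = 45 possible selections.
Selections with all red: C(6,2) = 15.
Probability = 15/45 = 1/3.

1/3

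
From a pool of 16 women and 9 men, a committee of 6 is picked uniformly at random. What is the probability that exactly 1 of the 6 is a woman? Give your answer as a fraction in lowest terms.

72/6325

The sample space is all 6-subsets of the 25: C(25,6) = 177100.
Selections with exactly 1 woman: choose 1 of the 16 women and 5 of the 9 men, C(16,1)·C(9,5) = 16·126 = 2016.
Probability = 2016/177100 = 72/6325.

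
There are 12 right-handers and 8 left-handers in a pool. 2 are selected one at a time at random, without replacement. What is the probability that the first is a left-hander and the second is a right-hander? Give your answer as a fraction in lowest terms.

24/95

Multiply the conditional probabilities at each draw: 8/20 · 12/19 = 96/380 = 24/95.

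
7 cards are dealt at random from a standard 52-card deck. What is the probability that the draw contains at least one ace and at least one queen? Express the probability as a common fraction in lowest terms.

There are C(52,7) = 133784560 possible draws.
By inclusion-exclusion on the complements, draws missing all aces or all queens: C(48,7) + C(48,7) − C(44,7) = 73629072 + 73629072 − 38320568 = 108937576.
So draws with at least one of each: 133784560 − 108937576 = 24846984, probability 24846984/133784560 = 3105873/16723070.

3105873/16723070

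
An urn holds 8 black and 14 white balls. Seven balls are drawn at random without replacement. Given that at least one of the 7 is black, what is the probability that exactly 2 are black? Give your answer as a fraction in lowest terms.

Work in counts. Selections with at least one black: C(22,7) − C(14,7) = 170544 − 3432 = 167112.
Of those, selections where exactly 2 are black: C(8,2)·C(14,5) = 28·2002 = 56056.
Conditional probability = 56056/167112 = 637/1899.

637/1899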